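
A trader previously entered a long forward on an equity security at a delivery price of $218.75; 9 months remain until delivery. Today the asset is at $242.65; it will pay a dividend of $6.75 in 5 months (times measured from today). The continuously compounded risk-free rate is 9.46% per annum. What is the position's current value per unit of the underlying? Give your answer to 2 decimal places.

$32.39

PV(remaining dividends) I = 6.75·e^(−0.0946·5/12) = 6.4891
Current forward F = (S − I)·e^(rT) = (242.65 − 6.4891)·e^(0.0946·9/12) = 236.1609 × 1.073528 = 253.5253
Value (long) = (F − K)·e^(−rT) = (253.5253 − 218.75) × 0.931508 = 32.3935
Value = $32.39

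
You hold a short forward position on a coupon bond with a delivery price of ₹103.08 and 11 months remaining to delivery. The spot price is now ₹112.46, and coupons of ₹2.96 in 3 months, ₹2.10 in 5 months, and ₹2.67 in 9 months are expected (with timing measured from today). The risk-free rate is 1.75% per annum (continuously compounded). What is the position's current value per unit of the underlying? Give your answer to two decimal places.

-₹3.35

PV(remaining coupons) I = 2.96·e^(−0.0175·3/12) + 2.10·e^(−0.0175·5/12) + 2.67·e^(−0.0175·9/12) = 7.6670
Current forward F = (S − I)·e^(rT) = (112.46 − 7.6670)·e^(0.0175·11/12) = 104.7930 × 1.016171 = 106.4876
Value (long) = (F − K)·e^(−rT) = (106.4876 − 103.08) × 0.984086 = 3.3534
Short position value = −(long value) = -₹3.35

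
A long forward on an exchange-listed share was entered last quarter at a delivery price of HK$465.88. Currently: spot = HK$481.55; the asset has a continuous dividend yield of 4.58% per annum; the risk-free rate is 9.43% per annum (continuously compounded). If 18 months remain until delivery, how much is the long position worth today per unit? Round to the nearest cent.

Current fair forward for the remaining 18 months: F = S·e^((r − q)·T), (r − q) = 0.0943 − 0.0458 = 0.0485
F = 481.55 · e^(0.0485 × 18/12) = 481.55 × 1.075462 = 517.8887
Value of long forward = (F − K)·e^(−rT) = (517.8887 − 465.88) · e^(−0.0943·18/12)
= 52.0087 × 0.868099 = 45.15

HK$45.15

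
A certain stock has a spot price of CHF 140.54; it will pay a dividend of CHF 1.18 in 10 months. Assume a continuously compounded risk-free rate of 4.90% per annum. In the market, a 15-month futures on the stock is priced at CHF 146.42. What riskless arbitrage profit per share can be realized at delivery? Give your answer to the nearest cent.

CHF 1.79 per share

PV(dividends) I = 1.18·e^(−0.0490·10/12) = 1.1328
Fair futures F* = (S − I)·e^(rT) = (140.54 − 1.1328)·e^0.061250 = 139.4072 × 1.063165 = 148.2129
Market CHF 146.42 < fair 148.2129: forward underpriced → reverse cash-and-carry (short the stock, invest proceeds at r, pay the dividends, go long the forward).
Profit at T = |F_mkt − F*| = |146.42 − 148.2129| = CHF 1.79 per share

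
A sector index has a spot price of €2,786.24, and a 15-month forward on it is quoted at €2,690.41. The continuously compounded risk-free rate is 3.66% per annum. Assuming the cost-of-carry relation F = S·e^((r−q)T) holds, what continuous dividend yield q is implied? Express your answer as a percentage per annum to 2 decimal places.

From F = S·e^((r−q)T): (r − q) = ln(F/S)/T
ln(2690.41/2786.24) = ln(0.965606) = -0.034999
(r − q) = -0.034999 / (15/12) = -0.027999
q = r − ln(F/S)/T = 0.0366 + 0.027999 = 0.064599
q = 6.46%

6.46%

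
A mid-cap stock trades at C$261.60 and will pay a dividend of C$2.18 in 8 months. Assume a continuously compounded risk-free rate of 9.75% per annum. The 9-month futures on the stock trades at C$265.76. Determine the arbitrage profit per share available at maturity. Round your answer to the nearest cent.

C$13.49 per share

PV(dividends) I = 2.18·e^(−0.0975·8/12) = 2.0428
Fair futures F* = (S − I)·e^(rT) = (261.60 − 2.0428)·e^0.073125 = 259.5572 × 1.075865 = 279.2485
Market C$265.76 < fair 279.2485: forward underpriced → reverse cash-and-carry (short the stock, invest proceeds at r, pay the dividends, go long the forward).
Profit at T = |F_mkt − F*| = |265.76 − 279.2485| = C$13.49 per share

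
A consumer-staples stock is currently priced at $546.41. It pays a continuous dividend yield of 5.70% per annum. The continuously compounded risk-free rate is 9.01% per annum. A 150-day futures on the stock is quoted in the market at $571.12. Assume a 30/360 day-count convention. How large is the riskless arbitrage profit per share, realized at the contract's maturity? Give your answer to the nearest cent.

$17.12 per share

Fair futures: F* = S·e^(carry·T), with carry = (r − q) = 0.0901 − 0.0570 = 0.0331
F* = 546.41 · e^(0.0331 × 150/360) = 546.41 · e^0.013792 = 546.41 × 1.013888 = $553.9985
Market $571.12 > fair $553.9985: forward overpriced → cash-and-carry (buy spot, short the forward).
At maturity, profit = |F_mkt − F*| = |571.12 − 553.9985| = $17.12 per share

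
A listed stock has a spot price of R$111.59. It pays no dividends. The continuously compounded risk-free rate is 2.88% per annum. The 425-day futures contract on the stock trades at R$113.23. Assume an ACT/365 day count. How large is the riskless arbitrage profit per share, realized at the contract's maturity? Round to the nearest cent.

R$2.17 per share

Fair futures: F* = S·e^(carry·T), with carry = r = 0.0288
F* = 111.59 · e^(0.0288 × 425/365) = 111.59 · e^0.033534 = 111.59 × 1.034103 = R$115.3956
Market R$113.23 < fair R$115.3956: forward underpriced → reverse cash-and-carry (short spot, go long the forward).
At maturity, profit = |F_mkt − F*| = |113.23 − 115.3956| = R$2.17 per share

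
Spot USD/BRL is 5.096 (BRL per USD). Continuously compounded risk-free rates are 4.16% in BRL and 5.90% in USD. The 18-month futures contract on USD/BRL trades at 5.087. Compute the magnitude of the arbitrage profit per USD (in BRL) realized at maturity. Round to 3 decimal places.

0.122 per USD (in BRL)

Fair futures: F* = S·e^(carry·T), with carry = (r_BRL − r_USD) = 0.0416 − 0.0590 = -0.0174
F* = 5.096 · e^(-0.0174 × 18/12) = 5.096 · e^-0.026100 = 5.096 × 0.974238 = 4.9647
Market 5.087 > fair 4.9647: forward overpriced → cash-and-carry (buy spot, short the forward).
At maturity, profit = |F_mkt − F*| = |5.087 − 4.9647| = 0.122 per USD (in BRL)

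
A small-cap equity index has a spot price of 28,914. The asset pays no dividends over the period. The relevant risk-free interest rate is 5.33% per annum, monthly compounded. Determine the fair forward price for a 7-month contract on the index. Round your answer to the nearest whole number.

29,825

F = S · (1+r/12)^(12T)
= 28914 × 1.031509
F = 29,825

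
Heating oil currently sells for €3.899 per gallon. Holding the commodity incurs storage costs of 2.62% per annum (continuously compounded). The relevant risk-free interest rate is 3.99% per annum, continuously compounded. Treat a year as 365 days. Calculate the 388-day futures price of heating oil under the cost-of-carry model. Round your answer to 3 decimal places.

€4.183 per gallon

Net carry = r + u − y = 0.0399 + 0.0262 − 0.0000 = 0.0661
F = S·e^((r+u−y)T) = 3.899 · e^(0.0661 × 388/365) = 3.899 · e^0.070265
= 3.899 × 1.072792 = €4.183 per gallon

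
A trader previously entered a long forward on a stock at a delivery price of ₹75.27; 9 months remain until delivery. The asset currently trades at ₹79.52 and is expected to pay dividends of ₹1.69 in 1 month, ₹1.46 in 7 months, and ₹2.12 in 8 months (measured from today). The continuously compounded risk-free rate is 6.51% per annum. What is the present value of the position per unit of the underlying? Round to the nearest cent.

₹2.72

PV(remaining dividends) I = 1.69·e^(−0.0651·1/12) + 1.46·e^(−0.0651·7/12) + 2.12·e^(−0.0651·8/12) = 5.1164
Current forward F = (S − I)·e^(rT) = (79.52 − 5.1164)·e^(0.0651·9/12) = 74.4036 × 1.050037 = 78.1265
Value (long) = (F − K)·e^(−rT) = (78.1265 − 75.27) × 0.952348 = 2.7204
Value = ₹2.72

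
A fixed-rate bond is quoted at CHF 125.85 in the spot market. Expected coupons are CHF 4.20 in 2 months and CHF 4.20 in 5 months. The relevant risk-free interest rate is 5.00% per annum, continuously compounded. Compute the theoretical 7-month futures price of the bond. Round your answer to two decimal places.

CHF 121.05

PV(coupons) I = 4.20·e^(−0.0500·2/12) + 4.20·e^(−0.0500·5/12)
I = 4.1651 + 4.1134 = 8.2785
F = (S − I)·e^(rT) = (125.85 − 8.2785) · e^(0.0500·7/12)
= 117.5715 · e^0.029167 = 117.5715 × 1.029597 = CHF 121.05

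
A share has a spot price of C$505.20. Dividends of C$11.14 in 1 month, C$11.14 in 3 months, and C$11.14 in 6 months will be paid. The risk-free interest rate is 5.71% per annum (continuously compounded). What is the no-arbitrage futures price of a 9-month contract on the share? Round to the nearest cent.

PV(dividends) I = 11.14·e^(−0.0571·1/12) + 11.14·e^(−0.0571·3/12) + 11.14·e^(−0.0571·6/12)
I = 11.0871 + 10.9821 + 10.8265 = 32.8957
F = (S − I)·e^(rT) = (505.20 − 32.8957) · e^(0.0571·9/12)
= 472.3043 · e^0.042825 = 472.3043 × 1.043755 = C$492.97

C$492.97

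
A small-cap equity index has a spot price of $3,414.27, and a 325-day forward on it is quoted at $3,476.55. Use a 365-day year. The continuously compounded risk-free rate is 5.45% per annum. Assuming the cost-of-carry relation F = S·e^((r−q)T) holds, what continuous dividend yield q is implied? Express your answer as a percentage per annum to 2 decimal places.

3.42%

From F = S·e^((r−q)T): (r − q) = ln(F/S)/T
ln(3476.55/3414.27) = ln(1.018241) = 0.018077
(r − q) = 0.018077 / (325/365) = 0.020302
q = r − ln(F/S)/T = 0.0545 − 0.020302 = 0.034198
q = 3.42%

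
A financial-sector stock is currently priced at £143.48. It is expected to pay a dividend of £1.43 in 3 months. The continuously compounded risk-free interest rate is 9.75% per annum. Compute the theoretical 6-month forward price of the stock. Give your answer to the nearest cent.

PV(dividends) I = 1.43·e^(−0.0975·3/12)
I = 1.3956
F = (S − I)·e^(rT) = (143.48 − 1.3956) · e^(0.0975·6/12)
= 142.0844 · e^0.048750 = 142.0844 × 1.049958 = £149.18

£149.18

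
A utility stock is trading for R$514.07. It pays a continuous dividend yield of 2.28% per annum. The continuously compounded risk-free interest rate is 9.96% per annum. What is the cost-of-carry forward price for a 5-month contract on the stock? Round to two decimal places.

F = S·e^((r − q)T) = 514.07 · e^((0.0996 − 0.0228) × 5/12)
= 514.07 · e^0.032000 = 514.07 × 1.032518
F = R$530.79

R$530.79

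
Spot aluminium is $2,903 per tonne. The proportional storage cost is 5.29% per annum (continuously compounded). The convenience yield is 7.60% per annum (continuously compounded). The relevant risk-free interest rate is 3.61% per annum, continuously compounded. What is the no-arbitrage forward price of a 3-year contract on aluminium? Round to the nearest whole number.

$3,018 per tonne

Net carry = r + u − y = 0.0361 + 0.0529 − 0.0760 = 0.0130
F = S·e^((r+u−y)T) = 2903 · e^(0.0130 × 3) = 2903 · e^0.039000
= 2903 × 1.039770 = $3,018 per tonne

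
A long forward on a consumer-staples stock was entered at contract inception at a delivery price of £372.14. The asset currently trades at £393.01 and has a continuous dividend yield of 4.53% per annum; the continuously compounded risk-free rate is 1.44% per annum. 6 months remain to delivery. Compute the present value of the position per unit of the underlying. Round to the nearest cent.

Current fair forward for the remaining 6 months: F = S·e^((r − q)·T), (r − q) = 0.0144 − 0.0453 = -0.0309
F = 393.01 · e^(-0.0309 × 6/12) = 393.01 × 0.984669 = 386.9848
Value of long forward = (F − K)·e^(−rT) = (386.9848 − 372.14) · e^(−0.0144·6/12)
= 14.8448 × 0.992826 = 14.74

£14.74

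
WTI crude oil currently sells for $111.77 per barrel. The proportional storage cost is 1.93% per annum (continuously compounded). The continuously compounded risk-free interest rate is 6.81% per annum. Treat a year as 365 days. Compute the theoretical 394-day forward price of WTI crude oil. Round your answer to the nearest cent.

Net carry = r + u − y = 0.0681 + 0.0193 − 0.0000 = 0.0874
F = S·e^((r+u−y)T) = 111.77 · e^(0.0874 × 394/365) = 111.77 · e^0.094344
= 111.77 × 1.098938 = $122.83 per barrel

$122.83 per barrel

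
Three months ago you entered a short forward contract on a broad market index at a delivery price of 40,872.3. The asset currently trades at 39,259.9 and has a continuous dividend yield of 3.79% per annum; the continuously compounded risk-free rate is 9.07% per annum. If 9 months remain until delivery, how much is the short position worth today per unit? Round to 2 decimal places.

24.77

Current fair forward for the remaining 9 months: F = S·e^((r − q)·T), (r − q) = 0.0907 − 0.0379 = 0.0528
F = 39259.9 · e^(0.0528 × 9/12) = 39259.9 × 1.04039453 = 40845.7852
Value of long forward = (F − K)·e^(−rT) = (40845.7852 − 40872.3) · e^(−0.0907·9/12)
= -26.5148 × 0.93423712 = -24.77
Short position value = −(long value) = 24.77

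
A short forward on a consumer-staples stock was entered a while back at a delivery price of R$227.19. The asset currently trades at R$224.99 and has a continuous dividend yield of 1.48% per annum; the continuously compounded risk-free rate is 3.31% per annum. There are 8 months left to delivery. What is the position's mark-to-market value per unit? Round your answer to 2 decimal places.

-R$0.55

Current fair forward for the remaining 8 months: F = S·e^((r − q)·T), (r − q) = 0.0331 − 0.0148 = 0.0183
F = 224.99 · e^(0.0183 × 8/12) = 224.99 × 1.012275 = 227.7518
Value of long forward = (F − K)·e^(−rT) = (227.7518 − 227.19) · e^(−0.0331·8/12)
= 0.5618 × 0.978175 = 0.55
Short position value = −(long value) = -R$0.55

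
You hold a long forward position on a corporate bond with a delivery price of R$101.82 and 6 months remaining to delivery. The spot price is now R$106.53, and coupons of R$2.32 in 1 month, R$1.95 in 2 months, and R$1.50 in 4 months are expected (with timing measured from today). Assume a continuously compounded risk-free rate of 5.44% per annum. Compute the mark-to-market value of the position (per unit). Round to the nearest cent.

PV(remaining coupons) I = 2.32·e^(−0.0544·1/12) + 1.95·e^(−0.0544·2/12) + 1.50·e^(−0.0544·4/12) = 5.7150
Current forward F = (S − I)·e^(rT) = (106.53 − 5.7150)·e^(0.0544·6/12) = 100.8150 × 1.027573 = 103.5948
Value (long) = (F − K)·e^(−rT) = (103.5948 − 101.82) × 0.973167 = 1.7272
Value = R$1.73

R$1.73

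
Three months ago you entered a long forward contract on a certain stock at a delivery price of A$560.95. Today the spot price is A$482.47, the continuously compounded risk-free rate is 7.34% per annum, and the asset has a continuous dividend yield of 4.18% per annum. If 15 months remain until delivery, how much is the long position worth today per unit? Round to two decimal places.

-A$53.87

Current fair forward for the remaining 15 months: F = S·e^((r − q)·T), (r − q) = 0.0734 − 0.0418 = 0.0316
F = 482.47 · e^(0.0316 × 15/12) = 482.47 × 1.040290 = 501.9087
Value of long forward = (F − K)·e^(−rT) = (501.9087 − 560.95) · e^(−0.0734·15/12)
= -59.0413 × 0.912333 = -53.87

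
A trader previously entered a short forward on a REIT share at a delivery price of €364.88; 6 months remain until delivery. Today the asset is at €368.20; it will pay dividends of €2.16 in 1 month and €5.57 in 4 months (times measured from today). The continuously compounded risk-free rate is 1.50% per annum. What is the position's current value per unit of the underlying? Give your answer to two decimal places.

PV(remaining dividends) I = 2.16·e^(−0.0150·1/12) + 5.57·e^(−0.0150·4/12) = 7.6995
Current forward F = (S − I)·e^(rT) = (368.20 − 7.6995)·e^(0.0150·6/12) = 360.5005 × 1.007528 = 363.2143
Value (long) = (F − K)·e^(−rT) = (363.2143 − 364.88) × 0.992528 = -1.6533
Short position value = −(long value) = €1.65

€1.65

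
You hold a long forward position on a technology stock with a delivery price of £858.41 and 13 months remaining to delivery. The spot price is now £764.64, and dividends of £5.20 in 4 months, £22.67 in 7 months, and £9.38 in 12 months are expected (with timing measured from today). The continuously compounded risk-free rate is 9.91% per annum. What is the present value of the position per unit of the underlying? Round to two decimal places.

-£41.31

PV(remaining dividends) I = 5.20·e^(−0.0991·4/12) + 22.67·e^(−0.0991·7/12) + 9.38·e^(−0.0991·12/12) = 34.9227
Current forward F = (S − I)·e^(rT) = (764.64 − 34.9227)·e^(0.0991·13/12) = 729.7173 × 1.113333 = 812.4184
Value (long) = (F − K)·e^(−rT) = (812.4184 − 858.41) × 0.898204 = -41.3098
Value = -£41.31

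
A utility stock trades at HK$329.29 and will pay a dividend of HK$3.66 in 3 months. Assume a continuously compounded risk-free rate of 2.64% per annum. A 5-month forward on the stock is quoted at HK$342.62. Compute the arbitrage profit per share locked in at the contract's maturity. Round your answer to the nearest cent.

HK$13.36 per share

PV(dividends) I = 3.66·e^(−0.0264·3/12) = 3.6359
Fair forward F* = (S − I)·e^(rT) = (329.29 − 3.6359)·e^0.011000 = 325.6541 × 1.011061 = 329.2562
Market HK$342.62 > fair 329.2562: forward overpriced → cash-and-carry (borrow at r, buy the stock and collect the dividends, short the forward).
Profit at T = |F_mkt − F*| = |342.62 − 329.2562| = HK$13.36 per share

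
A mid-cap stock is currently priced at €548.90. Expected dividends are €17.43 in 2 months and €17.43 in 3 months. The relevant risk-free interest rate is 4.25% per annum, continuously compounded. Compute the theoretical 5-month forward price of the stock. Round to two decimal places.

€523.54

PV(dividends) I = 17.43·e^(−0.0425·2/12) + 17.43·e^(−0.0425·3/12)
I = 17.3070 + 17.2458 = 34.5528
F = (S − I)·e^(rT) = (548.90 − 34.5528) · e^(0.0425·5/12)
= 514.3472 · e^0.017708 = 514.3472 × 1.017866 = €523.54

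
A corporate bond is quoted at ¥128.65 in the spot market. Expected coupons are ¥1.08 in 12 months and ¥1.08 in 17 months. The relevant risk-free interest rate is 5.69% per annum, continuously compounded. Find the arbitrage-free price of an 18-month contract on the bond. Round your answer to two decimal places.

¥137.92

PV(coupons) I = 1.08·e^(−0.0569·12/12) + 1.08·e^(−0.0569·17/12)
I = 1.0203 + 0.9964 = 2.0167
F = (S − I)·e^(rT) = (128.65 − 2.0167) · e^(0.0569·18/12)
= 126.6333 · e^0.085350 = 126.6333 × 1.089098 = ¥137.92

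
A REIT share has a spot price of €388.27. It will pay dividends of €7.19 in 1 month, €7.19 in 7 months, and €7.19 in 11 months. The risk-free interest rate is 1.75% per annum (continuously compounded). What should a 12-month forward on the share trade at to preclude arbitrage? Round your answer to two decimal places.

€373.38

PV(dividends) I = 7.19·e^(−0.0175·1/12) + 7.19·e^(−0.0175·7/12) + 7.19·e^(−0.0175·11/12)
I = 7.1795 + 7.1170 + 7.0756 = 21.3721
F = (S − I)·e^(rT) = (388.27 − 21.3721) · e^(0.0175·12/12)
= 366.8979 · e^0.017500 = 366.8979 × 1.017654 = €373.38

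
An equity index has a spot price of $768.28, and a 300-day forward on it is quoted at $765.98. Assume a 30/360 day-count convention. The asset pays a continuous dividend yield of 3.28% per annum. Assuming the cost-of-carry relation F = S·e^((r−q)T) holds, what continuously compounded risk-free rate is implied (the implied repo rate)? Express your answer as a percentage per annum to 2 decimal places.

From F = S·e^((r−q)T): (r − q) = ln(F/S)/T
ln(765.98/768.28) = ln(0.997006) = -0.002998
(r − q) = -0.002998 / (300/360) = -0.003598
r = ln(F/S)/T + q = -0.003598 + 0.0328 = 0.029202
r = 2.92%

2.92%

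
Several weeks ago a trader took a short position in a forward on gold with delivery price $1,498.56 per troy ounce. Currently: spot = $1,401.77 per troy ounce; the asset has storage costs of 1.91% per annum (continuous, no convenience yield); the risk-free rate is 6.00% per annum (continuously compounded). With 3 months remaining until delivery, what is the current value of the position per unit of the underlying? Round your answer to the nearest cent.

$67.77 per troy ounce

Current fair forward for the remaining 3 months: F = S·e^((r + u)·T), (r + u) = 0.0600 + 0.0191 = 0.0791
F = 1401.77 · e^(0.0791 × 3/12) = 1401.77 × 1.01997182 = 1429.7659
Value of long forward = (F − K)·e^(−rT) = (1429.7659 − 1498.56) · e^(−0.0600·3/12)
= -68.7941 × 0.98511194 = -67.77
Short position value = −(long value) = $67.77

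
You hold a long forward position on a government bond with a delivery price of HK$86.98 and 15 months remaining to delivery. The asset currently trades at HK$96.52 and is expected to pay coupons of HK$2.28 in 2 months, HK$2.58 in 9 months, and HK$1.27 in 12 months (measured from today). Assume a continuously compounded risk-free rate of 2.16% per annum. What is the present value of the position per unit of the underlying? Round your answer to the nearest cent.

PV(remaining coupons) I = 2.28·e^(−0.0216·2/12) + 2.58·e^(−0.0216·9/12) + 1.27·e^(−0.0216·12/12) = 6.0532
Current forward F = (S − I)·e^(rT) = (96.52 − 6.0532)·e^(0.0216·15/12) = 90.4668 × 1.027368 = 92.9427
Value (long) = (F − K)·e^(−rT) = (92.9427 − 86.98) × 0.973361 = 5.8039
Value = HK$5.80

HK$5.80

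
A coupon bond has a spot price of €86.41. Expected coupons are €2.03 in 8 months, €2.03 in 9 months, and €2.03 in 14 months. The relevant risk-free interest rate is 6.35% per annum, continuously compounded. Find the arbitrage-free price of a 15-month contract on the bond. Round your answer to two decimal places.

€87.31

PV(coupons) I = 2.03·e^(−0.0635·8/12) + 2.03·e^(−0.0635·9/12) + 2.03·e^(−0.0635·14/12)
I = 1.9459 + 1.9356 + 1.8850 = 5.7665
F = (S − I)·e^(rT) = (86.41 − 5.7665) · e^(0.0635·15/12)
= 80.6435 · e^0.079375 = 80.6435 × 1.082610 = €87.31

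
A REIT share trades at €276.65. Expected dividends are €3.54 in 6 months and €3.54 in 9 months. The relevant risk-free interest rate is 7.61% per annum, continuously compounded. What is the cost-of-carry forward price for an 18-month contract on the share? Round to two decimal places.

PV(dividends) I = 3.54·e^(−0.0761·6/12) + 3.54·e^(−0.0761·9/12)
I = 3.4078 + 3.3436 = 6.7514
F = (S − I)·e^(rT) = (276.65 − 6.7514) · e^(0.0761·18/12)
= 269.8986 · e^0.114150 = 269.8986 × 1.120920 = €302.53

€302.53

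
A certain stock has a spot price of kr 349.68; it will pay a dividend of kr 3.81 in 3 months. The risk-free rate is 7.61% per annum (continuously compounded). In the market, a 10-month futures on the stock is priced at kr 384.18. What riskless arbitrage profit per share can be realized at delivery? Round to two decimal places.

kr 15.59 per share

PV(dividends) I = 3.81·e^(−0.0761·3/12) = 3.7382
Fair futures F* = (S − I)·e^(rT) = (349.68 − 3.7382)·e^0.063417 = 345.9418 × 1.065471 = 368.5910
Market kr 384.18 > fair 368.5910: forward overpriced → cash-and-carry (borrow at r, buy the stock and collect the dividends, short the forward).
Profit at T = |F_mkt − F*| = |384.18 − 368.5910| = kr 15.59 per share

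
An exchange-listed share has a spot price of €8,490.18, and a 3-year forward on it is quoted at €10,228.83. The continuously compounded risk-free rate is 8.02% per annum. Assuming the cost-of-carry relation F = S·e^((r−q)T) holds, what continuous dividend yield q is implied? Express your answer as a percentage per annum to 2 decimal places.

From F = S·e^((r−q)T): (r − q) = ln(F/S)/T
ln(10228.83/8490.18) = ln(1.204784) = 0.186300
(r − q) = 0.186300 / (3) = 0.062100
q = r − ln(F/S)/T = 0.0802 − 0.062100 = 0.018100
q = 1.81%

1.81%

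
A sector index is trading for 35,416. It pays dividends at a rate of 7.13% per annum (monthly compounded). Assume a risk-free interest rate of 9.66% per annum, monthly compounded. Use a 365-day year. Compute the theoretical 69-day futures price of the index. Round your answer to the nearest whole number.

F = S · (1+r/12)^(12T) / (1+q/12)^(12T)
= 35416 × 1.018355 / 1.013529 = 35416 × 1.004762
F = 35,585

35,585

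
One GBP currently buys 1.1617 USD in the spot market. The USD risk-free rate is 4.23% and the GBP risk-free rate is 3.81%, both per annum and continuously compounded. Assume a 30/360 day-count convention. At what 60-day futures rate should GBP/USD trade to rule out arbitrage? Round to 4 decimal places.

1.1625

F = S·e^((r_USD − r_GBP)T) = 1.1617 · e^((0.0423 − 0.0381) × 60/360)
= 1.1617 · e^0.000700 = 1.1617 × 1.000700
F = 1.1625 USD per GBP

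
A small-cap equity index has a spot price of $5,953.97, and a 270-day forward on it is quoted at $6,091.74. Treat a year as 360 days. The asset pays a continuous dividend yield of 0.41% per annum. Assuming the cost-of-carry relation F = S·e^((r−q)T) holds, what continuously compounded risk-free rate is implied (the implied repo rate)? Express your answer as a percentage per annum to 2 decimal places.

3.46%

From F = S·e^((r−q)T): (r − q) = ln(F/S)/T
ln(6091.74/5953.97) = ln(1.023139) = 0.022875
(r − q) = 0.022875 / (270/360) = 0.030500
r = ln(F/S)/T + q = 0.030500 + 0.0041 = 0.034600
r = 3.46%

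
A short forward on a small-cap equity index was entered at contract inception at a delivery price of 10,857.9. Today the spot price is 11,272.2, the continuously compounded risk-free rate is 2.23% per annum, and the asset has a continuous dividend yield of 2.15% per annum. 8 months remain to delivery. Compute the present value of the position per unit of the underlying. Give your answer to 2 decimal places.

Current fair forward for the remaining 8 months: F = S·e^((r − q)·T), (r − q) = 0.0223 − 0.0215 = 0.0008
F = 11272.2 · e^(0.0008 × 8/12) = 11272.2 × 1.00053348 = 11278.2135
Value of long forward = (F − K)·e^(−rT) = (11278.2135 − 10857.9) · e^(−0.0223·8/12)
= 420.3135 × 0.98524330 = 414.11
Short position value = −(long value) = -414.11

-414.11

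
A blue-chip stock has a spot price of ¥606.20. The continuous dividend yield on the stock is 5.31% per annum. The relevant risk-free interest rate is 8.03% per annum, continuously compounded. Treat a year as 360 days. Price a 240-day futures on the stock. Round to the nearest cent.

F = S·e^((r − q)T) = 606.20 · e^((0.0803 − 0.0531) × 240/360)
= 606.20 · e^0.018133 = 606.20 × 1.018298
F = ¥617.29

¥617.29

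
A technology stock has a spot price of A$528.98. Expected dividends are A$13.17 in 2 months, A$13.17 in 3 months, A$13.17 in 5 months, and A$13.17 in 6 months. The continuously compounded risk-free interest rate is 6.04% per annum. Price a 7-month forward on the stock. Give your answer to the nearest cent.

PV(dividends) I = 13.17·e^(−0.0604·2/12) + 13.17·e^(−0.0604·3/12) + 13.17·e^(−0.0604·5/12) + 13.17·e^(−0.0604·6/12)
I = 13.0381 + 12.9726 + 12.8427 + 12.7782 = 51.6316
F = (S − I)·e^(rT) = (528.98 − 51.6316) · e^(0.0604·7/12)
= 477.3484 · e^0.035233 = 477.3484 × 1.035861 = A$494.47

A$494.47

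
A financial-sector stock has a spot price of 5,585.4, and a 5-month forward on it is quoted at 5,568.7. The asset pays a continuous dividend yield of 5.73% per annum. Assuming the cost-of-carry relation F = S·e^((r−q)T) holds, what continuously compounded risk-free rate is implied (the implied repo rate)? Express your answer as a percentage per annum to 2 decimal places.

From F = S·e^((r−q)T): (r − q) = ln(F/S)/T
ln(5568.7/5585.4) = ln(0.997010) = -0.002994
(r − q) = -0.002994 / (5/12) = -0.007186
r = ln(F/S)/T + q = -0.007186 + 0.0573 = 0.050114
r = 5.01%

5.01%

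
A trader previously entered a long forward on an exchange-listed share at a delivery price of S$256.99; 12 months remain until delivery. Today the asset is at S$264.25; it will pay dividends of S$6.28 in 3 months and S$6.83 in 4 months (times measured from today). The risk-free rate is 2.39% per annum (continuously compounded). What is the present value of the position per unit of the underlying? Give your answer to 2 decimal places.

S$0.31

PV(remaining dividends) I = 6.28·e^(−0.0239·3/12) + 6.83·e^(−0.0239·4/12) = 13.0184
Current forward F = (S − I)·e^(rT) = (264.25 − 13.0184)·e^(0.0239·12/12) = 251.2316 × 1.024188 = 257.3084
Value (long) = (F − K)·e^(−rT) = (257.3084 − 256.99) × 0.976383 = 0.3109
Value = S$0.31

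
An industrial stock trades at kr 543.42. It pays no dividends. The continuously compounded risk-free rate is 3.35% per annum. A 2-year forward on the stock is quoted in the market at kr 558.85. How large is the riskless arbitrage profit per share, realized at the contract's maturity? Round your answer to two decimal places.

kr 22.23 per share

Fair forward: F* = S·e^(carry·T), with carry = r = 0.0335
F* = 543.42 · e^(0.0335 × 2) = 543.42 · e^0.067000 = 543.42 × 1.069295 = kr 581.0763
Market kr 558.85 < fair kr 581.0763: forward underpriced → reverse cash-and-carry (short spot, go long the forward).
At maturity, profit = |F_mkt − F*| = |558.85 − 581.0763| = kr 22.23 per share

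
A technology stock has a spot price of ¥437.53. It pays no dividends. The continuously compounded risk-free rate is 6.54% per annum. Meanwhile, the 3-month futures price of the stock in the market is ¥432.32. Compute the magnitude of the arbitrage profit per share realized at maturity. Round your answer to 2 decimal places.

Fair futures: F* = S·e^(carry·T), with carry = r = 0.0654
F* = 437.53 · e^(0.0654 × 3/12) = 437.53 · e^0.016350 = 437.53 × 1.016484 = ¥444.7422
Market ¥432.32 < fair ¥444.7422: forward underpriced → reverse cash-and-carry (short spot, go long the forward).
At maturity, profit = |F_mkt − F*| = |432.32 − 444.7422| = ¥12.42 per share

¥12.42 per share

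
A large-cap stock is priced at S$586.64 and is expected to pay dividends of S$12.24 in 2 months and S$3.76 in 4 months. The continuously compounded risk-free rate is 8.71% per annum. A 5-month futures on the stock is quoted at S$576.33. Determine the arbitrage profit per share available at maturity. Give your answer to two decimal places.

PV(dividends) I = 12.24·e^(−0.0871·2/12) + 3.76·e^(−0.0871·4/12) = 15.7160
Fair futures F* = (S − I)·e^(rT) = (586.64 − 15.7160)·e^0.036292 = 570.9240 × 1.036959 = 592.0248
Market S$576.33 < fair 592.0248: forward underpriced → reverse cash-and-carry (short the stock, invest proceeds at r, pay the dividends, go long the forward).
Profit at T = |F_mkt − F*| = |576.33 − 592.0248| = S$15.69 per share

S$15.69 per share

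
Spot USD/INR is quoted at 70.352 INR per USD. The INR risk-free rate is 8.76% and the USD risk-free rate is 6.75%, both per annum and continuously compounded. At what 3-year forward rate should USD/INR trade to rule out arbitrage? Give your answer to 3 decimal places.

74.725

F = S·e^((r_INR − r_USD)T) = 70.352 · e^((0.0876 − 0.0675) × 3)
= 70.352 · e^0.060300 = 70.352 × 1.062155
F = 74.725 INR per USD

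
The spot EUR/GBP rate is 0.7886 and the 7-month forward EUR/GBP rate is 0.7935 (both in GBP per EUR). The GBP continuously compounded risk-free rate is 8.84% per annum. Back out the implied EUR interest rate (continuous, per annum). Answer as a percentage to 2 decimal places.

F = S·e^((r_GBP − r_EUR)T) ⇒ r_EUR = r_GBP − ln(F/S)/T
ln(0.7935/0.7886) = 0.006194; /(7/12) = 0.010618
r_EUR = 0.0884 − 0.010618 = 0.077782
r_EUR = 7.78%

7.78%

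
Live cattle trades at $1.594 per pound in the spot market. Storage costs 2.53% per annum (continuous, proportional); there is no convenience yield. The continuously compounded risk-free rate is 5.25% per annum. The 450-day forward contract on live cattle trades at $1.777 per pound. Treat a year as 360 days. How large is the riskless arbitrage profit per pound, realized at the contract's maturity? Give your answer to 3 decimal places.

Fair forward: F* = S·e^(carry·T), with carry = (r + u) = 0.0525 + 0.0253 = 0.0778
F* = 1.594 · e^(0.0778 × 450/360) = 1.594 · e^0.097250 = 1.594 × 1.102136 = $1.7568
Market $1.777 > fair $1.7568: forward overpriced → cash-and-carry (buy spot, short the forward).
At maturity, profit = |F_mkt − F*| = |1.777 − 1.7568| = $0.020 per pound

$0.020 per pound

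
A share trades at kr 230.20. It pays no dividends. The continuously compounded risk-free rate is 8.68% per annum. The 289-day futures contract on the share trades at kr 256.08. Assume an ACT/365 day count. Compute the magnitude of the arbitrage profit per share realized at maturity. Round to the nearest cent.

Fair futures: F* = S·e^(carry·T), with carry = r = 0.0868
F* = 230.20 · e^(0.0868 × 289/365) = 230.20 · e^0.068727 = 230.20 × 1.071144 = kr 246.5773
Market kr 256.08 > fair kr 246.5773: forward overpriced → cash-and-carry (buy spot, short the forward).
At maturity, profit = |F_mkt − F*| = |256.08 − 246.5773| = kr 9.50 per share

kr 9.50 per share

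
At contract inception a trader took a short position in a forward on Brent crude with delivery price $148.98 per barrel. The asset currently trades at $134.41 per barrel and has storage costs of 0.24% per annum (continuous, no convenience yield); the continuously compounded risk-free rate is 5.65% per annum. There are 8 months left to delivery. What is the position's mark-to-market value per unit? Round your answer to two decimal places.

$8.85 per barrel

Current fair forward for the remaining 8 months: F = S·e^((r + u)·T), (r + u) = 0.0565 + 0.0024 = 0.0589
F = 134.41 · e^(0.0589 × 8/12) = 134.41 × 1.040048 = 139.7929
Value of long forward = (F − K)·e^(−rT) = (139.7929 − 148.98) · e^(−0.0565·8/12)
= -9.1871 × 0.963034 = -8.85
Short position value = −(long value) = $8.85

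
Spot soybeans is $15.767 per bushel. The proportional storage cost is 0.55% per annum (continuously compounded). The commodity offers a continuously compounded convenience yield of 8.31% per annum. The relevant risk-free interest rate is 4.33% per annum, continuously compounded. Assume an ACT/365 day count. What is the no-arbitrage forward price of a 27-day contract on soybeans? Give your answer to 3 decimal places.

$15.727 per bushel

Net carry = r + u − y = 0.0433 + 0.0055 − 0.0831 = -0.0343
F = S·e^((r+u−y)T) = 15.767 · e^(-0.0343 × 27/365) = 15.767 · e^-0.002537
= 15.767 × 0.997466 = $15.727 per bushel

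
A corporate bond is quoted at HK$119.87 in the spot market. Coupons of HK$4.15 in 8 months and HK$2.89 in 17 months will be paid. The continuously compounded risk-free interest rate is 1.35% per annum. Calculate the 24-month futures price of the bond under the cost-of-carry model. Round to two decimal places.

PV(coupons) I = 4.15·e^(−0.0135·8/12) + 2.89·e^(−0.0135·17/12)
I = 4.1128 + 2.8353 = 6.9481
F = (S − I)·e^(rT) = (119.87 − 6.9481) · e^(0.0135·24/12)
= 112.9219 · e^0.027000 = 112.9219 × 1.027368 = HK$116.01

HK$116.01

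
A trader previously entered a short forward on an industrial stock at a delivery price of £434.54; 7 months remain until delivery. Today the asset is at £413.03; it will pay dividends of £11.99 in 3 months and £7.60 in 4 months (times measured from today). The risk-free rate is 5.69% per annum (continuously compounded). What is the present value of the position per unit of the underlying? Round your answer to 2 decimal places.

PV(remaining dividends) I = 11.99·e^(−0.0569·3/12) + 7.60·e^(−0.0569·4/12) = 19.2779
Current forward F = (S − I)·e^(rT) = (413.03 − 19.2779)·e^(0.0569·7/12) = 393.7521 × 1.033749 = 407.0408
Value (long) = (F − K)·e^(−rT) = (407.0408 − 434.54) × 0.967353 = -26.6014
Short position value = −(long value) = £26.60

£26.60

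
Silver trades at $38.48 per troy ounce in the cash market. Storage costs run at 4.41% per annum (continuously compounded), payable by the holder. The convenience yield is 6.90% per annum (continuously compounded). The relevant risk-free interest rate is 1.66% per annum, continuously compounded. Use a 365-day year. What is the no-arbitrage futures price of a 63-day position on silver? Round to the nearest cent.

Net carry = r + u − y = 0.0166 + 0.0441 − 0.0690 = -0.0083
F = S·e^((r+u−y)T) = 38.48 · e^(-0.0083 × 63/365) = 38.48 · e^-0.001433
= 38.48 × 0.998568 = $38.42 per troy ounce

$38.42 per troy ounce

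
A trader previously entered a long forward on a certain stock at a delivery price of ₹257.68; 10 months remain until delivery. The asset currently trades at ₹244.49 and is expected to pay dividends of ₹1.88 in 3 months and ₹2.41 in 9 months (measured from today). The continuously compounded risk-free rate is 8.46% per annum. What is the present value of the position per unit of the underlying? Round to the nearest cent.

PV(remaining dividends) I = 1.88·e^(−0.0846·3/12) + 2.41·e^(−0.0846·9/12) = 4.1025
Current forward F = (S − I)·e^(rT) = (244.49 − 4.1025)·e^(0.0846·10/12) = 240.3875 × 1.073045 = 257.9466
Value (long) = (F − K)·e^(−rT) = (257.9466 − 257.68) × 0.931928 = 0.2485
Value = ₹0.25

₹0.25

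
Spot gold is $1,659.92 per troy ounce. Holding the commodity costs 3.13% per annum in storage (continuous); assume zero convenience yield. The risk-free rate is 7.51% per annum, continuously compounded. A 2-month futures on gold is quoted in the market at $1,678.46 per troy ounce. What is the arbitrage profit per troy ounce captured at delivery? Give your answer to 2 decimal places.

$11.16 per troy ounce

Fair futures: F* = S·e^(carry·T), with carry = (r + u) = 0.0751 + 0.0313 = 0.1064
F* = 1659.92 · e^(0.1064 × 2/12) = 1659.92 · e^0.01773333 = 1659.92 × 1.01789150 = $1689.6185
Market $1678.46 < fair $1689.6185: forward underpriced → reverse cash-and-carry (short spot, go long the forward).
At maturity, profit = |F_mkt − F*| = |1678.46 − 1689.6185| = $11.16 per troy ounce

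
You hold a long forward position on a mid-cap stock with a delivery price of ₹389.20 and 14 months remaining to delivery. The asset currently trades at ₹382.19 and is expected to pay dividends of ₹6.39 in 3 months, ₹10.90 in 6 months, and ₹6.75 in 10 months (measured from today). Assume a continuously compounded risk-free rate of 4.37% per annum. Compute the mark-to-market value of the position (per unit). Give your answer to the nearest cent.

PV(remaining dividends) I = 6.39·e^(−0.0437·3/12) + 10.90·e^(−0.0437·6/12) + 6.75·e^(−0.0437·10/12) = 23.4936
Current forward F = (S − I)·e^(rT) = (382.19 − 23.4936)·e^(0.0437·14/12) = 358.6964 × 1.052305 = 377.4580
Value (long) = (F − K)·e^(−rT) = (377.4580 − 389.20) × 0.950295 = -11.1584
Value = -₹11.16

-₹11.16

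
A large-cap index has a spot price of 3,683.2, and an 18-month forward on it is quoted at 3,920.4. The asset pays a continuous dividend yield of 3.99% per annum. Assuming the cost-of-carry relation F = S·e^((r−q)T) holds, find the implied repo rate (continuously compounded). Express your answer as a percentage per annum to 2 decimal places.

8.15%

From F = S·e^((r−q)T): (r − q) = ln(F/S)/T
ln(3920.4/3683.2) = ln(1.064401) = 0.062412
(r − q) = 0.062412 / (18/12) = 0.041608
r = ln(F/S)/T + q = 0.041608 + 0.0399 = 0.081508
r = 8.15%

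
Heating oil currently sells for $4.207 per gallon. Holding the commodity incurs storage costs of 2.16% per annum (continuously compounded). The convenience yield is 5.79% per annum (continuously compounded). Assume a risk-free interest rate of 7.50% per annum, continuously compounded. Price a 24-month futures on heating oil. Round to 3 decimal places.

Net carry = r + u − y = 0.0750 + 0.0216 − 0.0579 = 0.0387
F = S·e^((r+u−y)T) = 4.207 · e^(0.0387 × 24/12) = 4.207 · e^0.077400
= 4.207 × 1.080474 = $4.546 per gallon

$4.546 per gallon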